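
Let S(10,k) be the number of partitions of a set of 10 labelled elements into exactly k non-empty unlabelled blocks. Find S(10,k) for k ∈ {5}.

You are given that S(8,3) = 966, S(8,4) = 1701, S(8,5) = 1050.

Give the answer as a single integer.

r9: T_9,4=4×1701+966=7770; T_9,5=5×1050+1701=6951
r10: T_10,5=5×6951+7770=42525
Read S(10,5) = 42525.

42525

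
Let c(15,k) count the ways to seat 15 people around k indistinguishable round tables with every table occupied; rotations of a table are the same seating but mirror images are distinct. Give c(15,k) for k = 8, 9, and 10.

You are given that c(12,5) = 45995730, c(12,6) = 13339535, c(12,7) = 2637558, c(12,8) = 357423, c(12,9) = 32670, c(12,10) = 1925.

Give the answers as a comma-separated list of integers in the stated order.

[13] T[13,6]:12*13339535+45995730=206070150 · T[13,7]:12*2637558+13339535=44990231 · T[13,8]:12*357423+2637558=6926634 · T[13,9]:12*32670+357423=749463 · T[13,10]:12*1925+32670=55770
[14] T[14,7]:13*44990231+206070150=790943153 · T[14,8]:13*6926634+44990231=135036473 · T[14,9]:13*749463+6926634=16669653 · T[14,10]:13*55770+749463=1474473
[15] T[15,8]:14*135036473+790943153=2681453775 · T[15,9]:14*16669653+135036473=368411615 · T[15,10]:14*1474473+16669653=37312275
Read c(15,8) = 2681453775, c(15,9) = 368411615, c(15,10) = 37312275.

2681453775, 368411615, 37312275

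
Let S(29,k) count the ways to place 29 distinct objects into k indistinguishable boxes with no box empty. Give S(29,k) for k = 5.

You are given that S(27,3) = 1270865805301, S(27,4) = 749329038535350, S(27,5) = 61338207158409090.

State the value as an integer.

row 28: T[28][4]=4·749329038535350+1270865805301=2998587019946701  T[28][5]=5·61338207158409090+749329038535350=307440364830580800
row 29: T[29][5]=5·307440364830580800+2998587019946701=1540200411172850701
Read S(29,5) = 1540200411172850701.

1540200411172850701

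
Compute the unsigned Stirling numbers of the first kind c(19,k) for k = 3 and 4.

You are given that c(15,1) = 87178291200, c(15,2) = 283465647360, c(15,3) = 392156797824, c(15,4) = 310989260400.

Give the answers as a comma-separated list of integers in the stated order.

row 16: T[16][1]=15·87178291200+0=1307674368000  T[16][2]=15·283465647360+87178291200=4339163001600  T[16][3]=15·392156797824+283465647360=6165817614720  T[16][4]=15·310989260400+392156797824=5056995703824
row 17: T[17][1]=16·1307674368000+0=20922789888000  T[17][2]=16·4339163001600+1307674368000=70734282393600  T[17][3]=16·6165817614720+4339163001600=102992244837120  T[17][4]=16·5056995703824+6165817614720=87077748875904
row 18: T[18][2]=17·70734282393600+20922789888000=1223405590579200  T[18][3]=17·102992244837120+70734282393600=1821602444624640  T[18][4]=17·87077748875904+102992244837120=1583313975727488
row 19: T[19][3]=18·1821602444624640+1223405590579200=34012249593822720  T[19][4]=18·1583313975727488+1821602444624640=30321254007719424
Read c(19,3) = 34012249593822720, c(19,4) = 30321254007719424.

34012249593822720, 30321254007719424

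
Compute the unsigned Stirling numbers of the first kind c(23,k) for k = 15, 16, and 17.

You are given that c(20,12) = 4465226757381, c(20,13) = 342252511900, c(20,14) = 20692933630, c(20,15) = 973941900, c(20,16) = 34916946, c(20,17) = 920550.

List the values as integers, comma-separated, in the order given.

r21: T_21,13=20×342252511900+4465226757381=11310276995381; T_21,14=20×20692933630+342252511900=756111184500; T_21,15=20×973941900+20692933630=40171771630; T_21,16=20×34916946+973941900=1672280820; T_21,17=20×920550+34916946=53327946
r22: T_22,14=21×756111184500+11310276995381=27188611869881; T_22,15=21×40171771630+756111184500=1599718388730; T_22,16=21×1672280820+40171771630=75289668850; T_22,17=21×53327946+1672280820=2792167686
r23: T_23,15=22×1599718388730+27188611869881=62382416421941; T_23,16=22×75289668850+1599718388730=3256091103430; T_23,17=22×2792167686+75289668850=136717357942
Read c(23,15) = 62382416421941, c(23,16) = 3256091103430, c(23,17) = 136717357942.

62382416421941, 3256091103430, 136717357942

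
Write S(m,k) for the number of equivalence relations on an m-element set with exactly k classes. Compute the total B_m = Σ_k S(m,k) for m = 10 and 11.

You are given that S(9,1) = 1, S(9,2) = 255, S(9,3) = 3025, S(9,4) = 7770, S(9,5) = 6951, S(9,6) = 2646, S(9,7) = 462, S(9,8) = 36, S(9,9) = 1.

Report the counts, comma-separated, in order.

115975, 678570

@10  (10,1):1·1+0→1, (10,2):255·2+1→511, (10,3):3025·3+255→9330, (10,4):7770·4+3025→34105, (10,5):6951·5+7770→42525, (10,6):2646·6+6951→22827, (10,7):462·7+2646→5880, (10,8):36·8+462→750, (10,9):1·9+36→45, (10,10):0·10+1→1
@11  (11,1):1·1+0→1, (11,2):511·2+1→1023, (11,3):9330·3+511→28501, (11,4):34105·4+9330→145750, (11,5):42525·5+34105→246730, (11,6):22827·6+42525→179487, (11,7):5880·7+22827→63987, (11,8):750·8+5880→11880, (11,9):45·9+750→1155, (11,10):1·10+45→55, (11,11):0·11+1→1
B_10 = ΣS(10,k) = 1+511+9330+34105+42525+22827+5880+750+45+1 = 115975
B_11 = ΣS(11,k) = 1+1023+28501+145750+246730+179487+63987+11880+1155+55+1 = 678570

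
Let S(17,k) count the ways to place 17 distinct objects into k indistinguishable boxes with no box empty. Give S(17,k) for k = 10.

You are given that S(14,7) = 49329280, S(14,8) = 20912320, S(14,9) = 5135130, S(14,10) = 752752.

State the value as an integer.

row 15: T[15][8]=8·20912320+49329280=216627840  T[15][9]=9·5135130+20912320=67128490  T[15][10]=10·752752+5135130=12662650
row 16: T[16][9]=9·67128490+216627840=820784250  T[16][10]=10·12662650+67128490=193754990
row 17: T[17][10]=10·193754990+820784250=2758334150
Read S(17,10) = 2758334150.

2758334150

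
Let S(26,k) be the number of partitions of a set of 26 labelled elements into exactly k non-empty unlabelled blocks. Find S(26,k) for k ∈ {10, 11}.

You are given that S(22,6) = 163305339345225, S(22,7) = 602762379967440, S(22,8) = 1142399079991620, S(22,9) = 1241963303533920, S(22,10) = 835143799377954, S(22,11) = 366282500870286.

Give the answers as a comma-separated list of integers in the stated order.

r23: T_23,7=7×602762379967440+163305339345225=4382641999117305; T_23,8=8×1142399079991620+602762379967440=9741955019900400; T_23,9=9×1241963303533920+1142399079991620=12320068811796900; T_23,10=10×835143799377954+1241963303533920=9593401297313460; T_23,11=11×366282500870286+835143799377954=4864251308951100
r24: T_24,8=8×9741955019900400+4382641999117305=82318282158320505; T_24,9=9×12320068811796900+9741955019900400=120622574326072500; T_24,10=10×9593401297313460+12320068811796900=108254081784931500; T_24,11=11×4864251308951100+9593401297313460=63100165695775560
r25: T_25,9=9×120622574326072500+82318282158320505=1167921451092973005; T_25,10=10×108254081784931500+120622574326072500=1203163392175387500; T_25,11=11×63100165695775560+108254081784931500=802355904438462660
r26: T_26,10=10×1203163392175387500+1167921451092973005=13199555372846848005; T_26,11=11×802355904438462660+1203163392175387500=10029078340998476760
Read S(26,10) = 13199555372846848005, S(26,11) = 10029078340998476760.

13199555372846848005, 10029078340998476760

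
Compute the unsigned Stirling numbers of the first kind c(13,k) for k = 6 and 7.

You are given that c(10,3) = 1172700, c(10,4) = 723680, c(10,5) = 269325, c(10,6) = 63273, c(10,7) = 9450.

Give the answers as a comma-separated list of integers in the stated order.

[11] T[11,4]:10*723680+1172700=8409500 · T[11,5]:10*269325+723680=3416930 · T[11,6]:10*63273+269325=902055 · T[11,7]:10*9450+63273=157773
[12] T[12,5]:11*3416930+8409500=45995730 · T[12,6]:11*902055+3416930=13339535 · T[12,7]:11*157773+902055=2637558
[13] T[13,6]:12*13339535+45995730=206070150 · T[13,7]:12*2637558+13339535=44990231
Read c(13,6) = 206070150, c(13,7) = 44990231.

206070150, 44990231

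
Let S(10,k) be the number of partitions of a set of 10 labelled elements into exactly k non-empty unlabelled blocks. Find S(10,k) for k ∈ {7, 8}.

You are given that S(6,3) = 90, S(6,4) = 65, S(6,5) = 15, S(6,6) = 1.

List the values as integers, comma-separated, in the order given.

r7: T_7,4=4×65+90=350; T_7,5=5×15+65=140; T_7,6=6×1+15=21; T_7,7=7×0+1=1
r8: T_8,5=5×140+350=1050; T_8,6=6×21+140=266; T_8,7=7×1+21=28; T_8,8=8×0+1=1
r9: T_9,6=6×266+1050=2646; T_9,7=7×28+266=462; T_9,8=8×1+28=36
r10: T_10,7=7×462+2646=5880; T_10,8=8×36+462=750
Read S(10,7) = 5880, S(10,8) = 750.

5880, 750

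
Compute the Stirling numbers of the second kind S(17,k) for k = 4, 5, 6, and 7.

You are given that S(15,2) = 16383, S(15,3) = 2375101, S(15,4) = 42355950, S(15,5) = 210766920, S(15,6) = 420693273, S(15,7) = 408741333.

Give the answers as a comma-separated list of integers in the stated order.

694337290, 5652751651, 17505749898, 25708104786

[16] T[16,3]:3*2375101+16383=7141686 · T[16,4]:4*42355950+2375101=171798901 · T[16,5]:5*210766920+42355950=1096190550 · T[16,6]:6*420693273+210766920=2734926558 · T[16,7]:7*408741333+420693273=3281882604
[17] T[17,4]:4*171798901+7141686=694337290 · T[17,5]:5*1096190550+171798901=5652751651 · T[17,6]:6*2734926558+1096190550=17505749898 · T[17,7]:7*3281882604+2734926558=25708104786
Read S(17,4) = 694337290, S(17,5) = 5652751651, S(17,6) = 17505749898, S(17,7) = 25708104786.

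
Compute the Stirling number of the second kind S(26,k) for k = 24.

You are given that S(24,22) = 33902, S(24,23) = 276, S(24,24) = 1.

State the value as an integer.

47450

row 25: T[25][23]=23·276+33902=40250  T[25][24]=24·1+276=300
row 26: T[26][24]=24·300+40250=47450
Read S(26,24) = 47450.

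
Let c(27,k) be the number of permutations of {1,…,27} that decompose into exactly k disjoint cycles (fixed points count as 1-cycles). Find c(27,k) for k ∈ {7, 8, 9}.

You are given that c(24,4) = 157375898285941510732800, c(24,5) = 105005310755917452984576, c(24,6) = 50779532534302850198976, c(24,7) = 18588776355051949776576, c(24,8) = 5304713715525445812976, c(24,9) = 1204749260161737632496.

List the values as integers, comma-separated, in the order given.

393178529313073708272042624, 121502371102392939781636800, 30180059720580991603896800

row 25: T[25][5]=24·105005310755917452984576+157375898285941510732800=2677503356427960382362624  T[25][6]=24·50779532534302850198976+105005310755917452984576=1323714091579185857760000  T[25][7]=24·18588776355051949776576+50779532534302850198976=496910165055549644836800  T[25][8]=24·5304713715525445812976+18588776355051949776576=145901905527662649288000  T[25][9]=24·1204749260161737632496+5304713715525445812976=34218695959407148992880
row 26: T[26][6]=25·1323714091579185857760000+2677503356427960382362624=35770355645907606826362624  T[26][7]=25·496910165055549644836800+1323714091579185857760000=13746468217967926978680000  T[26][8]=25·145901905527662649288000+496910165055549644836800=4144457803247115877036800  T[26][9]=25·34218695959407148992880+145901905527662649288000=1001369304512841374110000
row 27: T[27][7]=26·13746468217967926978680000+35770355645907606826362624=393178529313073708272042624  T[27][8]=26·4144457803247115877036800+13746468217967926978680000=121502371102392939781636800  T[27][9]=26·1001369304512841374110000+4144457803247115877036800=30180059720580991603896800
Read c(27,7) = 393178529313073708272042624, c(27,8) = 121502371102392939781636800, c(27,9) = 30180059720580991603896800.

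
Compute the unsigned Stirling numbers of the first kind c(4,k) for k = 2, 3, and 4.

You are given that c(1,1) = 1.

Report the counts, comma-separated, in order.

11, 6, 1

row 2: T[2][1]=1·1+0=1  T[2][2]=1·0+1=1
row 3: T[3][1]=2·1+0=2  T[3][2]=2·1+1=3  T[3][3]=2·0+1=1
row 4: T[4][2]=3·3+2=11  T[4][3]=3·1+3=6  T[4][4]=3·0+1=1
Read c(4,2) = 11, c(4,3) = 6, c(4,4) = 1.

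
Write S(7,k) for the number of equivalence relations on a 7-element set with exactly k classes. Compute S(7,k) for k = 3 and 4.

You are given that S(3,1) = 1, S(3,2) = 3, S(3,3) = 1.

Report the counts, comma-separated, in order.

301, 350

[4] T[4,1]:1*1+0=1 · T[4,2]:2*3+1=7 · T[4,3]:3*1+3=6 · T[4,4]:4*0+1=1
[5] T[5,1]:1*1+0=1 · T[5,2]:2*7+1=15 · T[5,3]:3*6+7=25 · T[5,4]:4*1+6=10
[6] T[6,2]:2*15+1=31 · T[6,3]:3*25+15=90 · T[6,4]:4*10+25=65
[7] T[7,3]:3*90+31=301 · T[7,4]:4*65+90=350
Read S(7,3) = 301, S(7,4) = 350.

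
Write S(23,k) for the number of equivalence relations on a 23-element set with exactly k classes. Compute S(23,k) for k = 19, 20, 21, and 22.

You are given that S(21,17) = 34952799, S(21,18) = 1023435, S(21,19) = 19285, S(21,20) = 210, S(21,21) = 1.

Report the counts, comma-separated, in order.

r22: T_22,18=18×1023435+34952799=53374629; T_22,19=19×19285+1023435=1389850; T_22,20=20×210+19285=23485; T_22,21=21×1+210=231; T_22,22=22×0+1=1
r23: T_23,19=19×1389850+53374629=79781779; T_23,20=20×23485+1389850=1859550; T_23,21=21×231+23485=28336; T_23,22=22×1+231=253
Read S(23,19) = 79781779, S(23,20) = 1859550, S(23,21) = 28336, S(23,22) = 253.

79781779, 1859550, 28336, 253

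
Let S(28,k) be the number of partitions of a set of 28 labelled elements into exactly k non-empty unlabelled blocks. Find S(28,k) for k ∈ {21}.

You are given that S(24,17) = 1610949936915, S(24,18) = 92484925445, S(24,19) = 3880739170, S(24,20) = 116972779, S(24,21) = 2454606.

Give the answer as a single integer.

@25  (25,18):92484925445·18+1610949936915→3275678594925, (25,19):3880739170·19+92484925445→166218969675, (25,20):116972779·20+3880739170→6220194750, (25,21):2454606·21+116972779→168519505
@26  (26,19):166218969675·19+3275678594925→6433839018750, (26,20):6220194750·20+166218969675→290622864675, (26,21):168519505·21+6220194750→9759104355
@27  (27,20):290622864675·20+6433839018750→12246296312250, (27,21):9759104355·21+290622864675→495564056130
@28  (28,21):495564056130·21+12246296312250→22653141490980
Read S(28,21) = 22653141490980.

22653141490980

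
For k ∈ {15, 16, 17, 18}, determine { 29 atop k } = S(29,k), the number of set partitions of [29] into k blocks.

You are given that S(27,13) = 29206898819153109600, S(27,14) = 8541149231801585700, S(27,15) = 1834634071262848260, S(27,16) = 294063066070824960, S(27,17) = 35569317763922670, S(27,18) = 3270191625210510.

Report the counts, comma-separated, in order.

[28] T[28,14]:14*8541149231801585700+29206898819153109600=148782988064375309400 · T[28,15]:15*1834634071262848260+8541149231801585700=36060660300744309600 · T[28,16]:16*294063066070824960+1834634071262848260=6539643128396047620 · T[28,17]:17*35569317763922670+294063066070824960=898741468057510350 · T[28,18]:18*3270191625210510+35569317763922670=94432767017711850
[29] T[29,15]:15*36060660300744309600+148782988064375309400=689692892575539953400 · T[29,16]:16*6539643128396047620+36060660300744309600=140694950355081071520 · T[29,17]:17*898741468057510350+6539643128396047620=21818248085373723570 · T[29,18]:18*94432767017711850+898741468057510350=2598531274376323650
Read S(29,15) = 689692892575539953400, S(29,16) = 140694950355081071520, S(29,17) = 21818248085373723570, S(29,18) = 2598531274376323650.

689692892575539953400, 140694950355081071520, 21818248085373723570, 2598531274376323650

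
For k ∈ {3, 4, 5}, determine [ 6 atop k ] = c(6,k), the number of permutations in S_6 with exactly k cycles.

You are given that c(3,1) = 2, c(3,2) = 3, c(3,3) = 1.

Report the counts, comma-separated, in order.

i=4: T(4,1)=0+3·2=6 | T(4,2)=2+3·3=11 | T(4,3)=3+3·1=6 | T(4,4)=1+3·0=1
i=5: T(5,2)=6+4·11=50 | T(5,3)=11+4·6=35 | T(5,4)=6+4·1=10 | T(5,5)=1+4·0=1
i=6: T(6,3)=50+5·35=225 | T(6,4)=35+5·10=85 | T(6,5)=10+5·1=15
Read c(6,3) = 225, c(6,4) = 85, c(6,5) = 15.

225, 85, 15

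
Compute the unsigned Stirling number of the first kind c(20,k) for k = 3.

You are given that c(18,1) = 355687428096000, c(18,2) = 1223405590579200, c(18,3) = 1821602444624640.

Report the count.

668609730341153280

row 19: T[19][2]=18·1223405590579200+355687428096000=22376988058521600  T[19][3]=18·1821602444624640+1223405590579200=34012249593822720
row 20: T[20][3]=19·34012249593822720+22376988058521600=668609730341153280
Read c(20,3) = 668609730341153280.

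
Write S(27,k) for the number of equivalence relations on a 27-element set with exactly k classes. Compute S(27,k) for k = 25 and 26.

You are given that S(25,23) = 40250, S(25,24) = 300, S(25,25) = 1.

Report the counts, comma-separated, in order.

55575, 351

[26] T[26,24]:24*300+40250=47450 · T[26,25]:25*1+300=325 · T[26,26]:26*0+1=1
[27] T[27,25]:25*325+47450=55575 · T[27,26]:26*1+325=351
Read S(27,25) = 55575, S(27,26) = 351.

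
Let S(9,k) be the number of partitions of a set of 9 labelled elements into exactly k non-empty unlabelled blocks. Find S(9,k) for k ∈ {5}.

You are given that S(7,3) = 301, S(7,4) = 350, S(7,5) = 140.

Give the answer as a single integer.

@8  (8,4):350·4+301→1701, (8,5):140·5+350→1050
@9  (9,5):1050·5+1701→6951
Read S(9,5) = 6951.

6951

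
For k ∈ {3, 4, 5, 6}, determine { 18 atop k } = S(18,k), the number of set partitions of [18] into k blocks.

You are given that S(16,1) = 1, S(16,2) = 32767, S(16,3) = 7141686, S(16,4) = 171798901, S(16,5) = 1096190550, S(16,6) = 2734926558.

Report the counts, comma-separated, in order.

row 17: T[17][2]=2·32767+1=65535  T[17][3]=3·7141686+32767=21457825  T[17][4]=4·171798901+7141686=694337290  T[17][5]=5·1096190550+171798901=5652751651  T[17][6]=6·2734926558+1096190550=17505749898
row 18: T[18][3]=3·21457825+65535=64439010  T[18][4]=4·694337290+21457825=2798806985  T[18][5]=5·5652751651+694337290=28958095545  T[18][6]=6·17505749898+5652751651=110687251039
Read S(18,3) = 64439010, S(18,4) = 2798806985, S(18,5) = 28958095545, S(18,6) = 110687251039.

64439010, 2798806985, 28958095545, 110687251039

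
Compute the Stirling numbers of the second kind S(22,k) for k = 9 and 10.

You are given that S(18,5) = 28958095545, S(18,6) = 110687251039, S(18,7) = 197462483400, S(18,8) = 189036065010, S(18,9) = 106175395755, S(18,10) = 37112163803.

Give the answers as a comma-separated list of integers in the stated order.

i=19: T(19,6)=28958095545+6·110687251039=693081601779 | T(19,7)=110687251039+7·197462483400=1492924634839 | T(19,8)=197462483400+8·189036065010=1709751003480 | T(19,9)=189036065010+9·106175395755=1144614626805 | T(19,10)=106175395755+10·37112163803=477297033785
i=20: T(20,7)=693081601779+7·1492924634839=11143554045652 | T(20,8)=1492924634839+8·1709751003480=15170932662679 | T(20,9)=1709751003480+9·1144614626805=12011282644725 | T(20,10)=1144614626805+10·477297033785=5917584964655
i=21: T(21,8)=11143554045652+8·15170932662679=132511015347084 | T(21,9)=15170932662679+9·12011282644725=123272476465204 | T(21,10)=12011282644725+10·5917584964655=71187132291275
i=22: T(22,9)=132511015347084+9·123272476465204=1241963303533920 | T(22,10)=123272476465204+10·71187132291275=835143799377954
Read S(22,9) = 1241963303533920, S(22,10) = 835143799377954.

1241963303533920, 835143799377954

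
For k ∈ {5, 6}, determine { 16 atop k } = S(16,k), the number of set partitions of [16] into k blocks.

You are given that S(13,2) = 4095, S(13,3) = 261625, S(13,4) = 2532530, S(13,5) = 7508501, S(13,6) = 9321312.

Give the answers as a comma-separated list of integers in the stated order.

r14: T_14,3=3×261625+4095=788970; T_14,4=4×2532530+261625=10391745; T_14,5=5×7508501+2532530=40075035; T_14,6=6×9321312+7508501=63436373
r15: T_15,4=4×10391745+788970=42355950; T_15,5=5×40075035+10391745=210766920; T_15,6=6×63436373+40075035=420693273
r16: T_16,5=5×210766920+42355950=1096190550; T_16,6=6×420693273+210766920=2734926558
Read S(16,5) = 1096190550, S(16,6) = 2734926558.

1096190550, 2734926558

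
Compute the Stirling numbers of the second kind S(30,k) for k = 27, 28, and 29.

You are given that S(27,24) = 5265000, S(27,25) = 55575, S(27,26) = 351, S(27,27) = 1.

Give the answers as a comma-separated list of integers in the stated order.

10359090, 86275, 435

i=28: T(28,25)=5265000+25·55575=6654375 | T(28,26)=55575+26·351=64701 | T(28,27)=351+27·1=378 | T(28,28)=1+28·0=1
i=29: T(29,26)=6654375+26·64701=8336601 | T(29,27)=64701+27·378=74907 | T(29,28)=378+28·1=406 | T(29,29)=1+29·0=1
i=30: T(30,27)=8336601+27·74907=10359090 | T(30,28)=74907+28·406=86275 | T(30,29)=406+29·1=435
Read S(30,27) = 10359090, S(30,28) = 86275, S(30,29) = 435.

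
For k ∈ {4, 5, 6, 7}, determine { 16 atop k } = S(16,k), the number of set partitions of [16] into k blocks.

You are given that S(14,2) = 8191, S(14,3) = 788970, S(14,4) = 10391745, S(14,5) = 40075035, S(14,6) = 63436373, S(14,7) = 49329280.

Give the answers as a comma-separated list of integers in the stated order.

171798901, 1096190550, 2734926558, 3281882604

i=15: T(15,3)=8191+3·788970=2375101 | T(15,4)=788970+4·10391745=42355950 | T(15,5)=10391745+5·40075035=210766920 | T(15,6)=40075035+6·63436373=420693273 | T(15,7)=63436373+7·49329280=408741333
i=16: T(16,4)=2375101+4·42355950=171798901 | T(16,5)=42355950+5·210766920=1096190550 | T(16,6)=210766920+6·420693273=2734926558 | T(16,7)=420693273+7·408741333=3281882604
Read S(16,4) = 171798901, S(16,5) = 1096190550, S(16,6) = 2734926558, S(16,7) = 3281882604.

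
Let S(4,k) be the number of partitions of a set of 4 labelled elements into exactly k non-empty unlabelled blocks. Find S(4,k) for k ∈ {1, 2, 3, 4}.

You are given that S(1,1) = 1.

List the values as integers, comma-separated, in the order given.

1, 7, 6, 1

r2: T_2,1=1×1+0=1; T_2,2=2×0+1=1
r3: T_3,1=1×1+0=1; T_3,2=2×1+1=3; T_3,3=3×0+1=1
r4: T_4,1=1×1+0=1; T_4,2=2×3+1=7; T_4,3=3×1+3=6; T_4,4=4×0+1=1
Read S(4,1) = 1, S(4,2) = 7, S(4,3) = 6, S(4,4) = 1.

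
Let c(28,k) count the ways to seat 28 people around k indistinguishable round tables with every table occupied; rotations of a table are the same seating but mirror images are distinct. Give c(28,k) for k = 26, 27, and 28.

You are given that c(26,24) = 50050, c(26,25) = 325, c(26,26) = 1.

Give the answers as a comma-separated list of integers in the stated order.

@27  (27,25):325·26+50050→58500, (27,26):1·26+325→351, (27,27):0·26+1→1
@28  (28,26):351·27+58500→67977, (28,27):1·27+351→378, (28,28):0·27+1→1
Read c(28,26) = 67977, c(28,27) = 378, c(28,28) = 1.

67977, 378, 1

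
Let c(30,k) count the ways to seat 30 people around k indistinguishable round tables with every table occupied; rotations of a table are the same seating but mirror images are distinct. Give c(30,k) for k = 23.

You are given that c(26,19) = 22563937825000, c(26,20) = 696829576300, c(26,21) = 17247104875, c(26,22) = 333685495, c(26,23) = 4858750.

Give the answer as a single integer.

r27: T_27,20=26×696829576300+22563937825000=40681506808800; T_27,21=26×17247104875+696829576300=1145254303050; T_27,22=26×333685495+17247104875=25922927745; T_27,23=26×4858750+333685495=460012995
r28: T_28,21=27×1145254303050+40681506808800=71603372991150; T_28,22=27×25922927745+1145254303050=1845173352165; T_28,23=27×460012995+25922927745=38343278610
r29: T_29,22=28×1845173352165+71603372991150=123268226851770; T_29,23=28×38343278610+1845173352165=2918785153245
r30: T_30,23=29×2918785153245+123268226851770=207912996295875
Read c(30,23) = 207912996295875.

207912996295875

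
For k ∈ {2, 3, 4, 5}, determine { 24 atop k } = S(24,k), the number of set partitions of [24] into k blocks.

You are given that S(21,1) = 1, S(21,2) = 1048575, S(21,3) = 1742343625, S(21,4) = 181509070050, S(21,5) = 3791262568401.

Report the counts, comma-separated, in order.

r22: T_22,1=1×1+0=1; T_22,2=2×1048575+1=2097151; T_22,3=3×1742343625+1048575=5228079450; T_22,4=4×181509070050+1742343625=727778623825; T_22,5=5×3791262568401+181509070050=19137821912055
r23: T_23,1=1×1+0=1; T_23,2=2×2097151+1=4194303; T_23,3=3×5228079450+2097151=15686335501; T_23,4=4×727778623825+5228079450=2916342574750; T_23,5=5×19137821912055+727778623825=96416888184100
r24: T_24,2=2×4194303+1=8388607; T_24,3=3×15686335501+4194303=47063200806; T_24,4=4×2916342574750+15686335501=11681056634501; T_24,5=5×96416888184100+2916342574750=485000783495250
Read S(24,2) = 8388607, S(24,3) = 47063200806, S(24,4) = 11681056634501, S(24,5) = 485000783495250.

8388607, 47063200806, 11681056634501, 485000783495250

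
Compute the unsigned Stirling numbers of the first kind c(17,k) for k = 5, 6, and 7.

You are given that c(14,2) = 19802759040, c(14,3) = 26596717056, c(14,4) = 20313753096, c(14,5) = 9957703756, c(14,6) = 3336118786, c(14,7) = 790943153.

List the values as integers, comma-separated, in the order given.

row 15: T[15][3]=14·26596717056+19802759040=392156797824  T[15][4]=14·20313753096+26596717056=310989260400  T[15][5]=14·9957703756+20313753096=159721605680  T[15][6]=14·3336118786+9957703756=56663366760  T[15][7]=14·790943153+3336118786=14409322928
row 16: T[16][4]=15·310989260400+392156797824=5056995703824  T[16][5]=15·159721605680+310989260400=2706813345600  T[16][6]=15·56663366760+159721605680=1009672107080  T[16][7]=15·14409322928+56663366760=272803210680
row 17: T[17][5]=16·2706813345600+5056995703824=48366009233424  T[17][6]=16·1009672107080+2706813345600=18861567058880  T[17][7]=16·272803210680+1009672107080=5374523477960
Read c(17,5) = 48366009233424, c(17,6) = 18861567058880, c(17,7) = 5374523477960.

48366009233424, 18861567058880, 5374523477960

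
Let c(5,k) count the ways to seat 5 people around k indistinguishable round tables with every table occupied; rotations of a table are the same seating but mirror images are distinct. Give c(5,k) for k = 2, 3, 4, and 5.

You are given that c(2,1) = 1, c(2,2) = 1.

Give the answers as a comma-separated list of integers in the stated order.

row 3: T[3][1]=2·1+0=2  T[3][2]=2·1+1=3  T[3][3]=2·0+1=1
row 4: T[4][1]=3·2+0=6  T[4][2]=3·3+2=11  T[4][3]=3·1+3=6  T[4][4]=3·0+1=1
row 5: T[5][2]=4·11+6=50  T[5][3]=4·6+11=35  T[5][4]=4·1+6=10  T[5][5]=4·0+1=1
Read c(5,2) = 50, c(5,3) = 35, c(5,4) = 10, c(5,5) = 1.

50, 35, 10, 1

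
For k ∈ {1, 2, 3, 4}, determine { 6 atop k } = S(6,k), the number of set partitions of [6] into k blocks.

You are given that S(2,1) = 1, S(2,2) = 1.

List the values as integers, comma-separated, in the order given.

r3: T_3,1=1×1+0=1; T_3,2=2×1+1=3; T_3,3=3×0+1=1
r4: T_4,1=1×1+0=1; T_4,2=2×3+1=7; T_4,3=3×1+3=6; T_4,4=4×0+1=1
r5: T_5,1=1×1+0=1; T_5,2=2×7+1=15; T_5,3=3×6+7=25; T_5,4=4×1+6=10
r6: T_6,1=1×1+0=1; T_6,2=2×15+1=31; T_6,3=3×25+15=90; T_6,4=4×10+25=65
Read S(6,1) = 1, S(6,2) = 31, S(6,3) = 90, S(6,4) = 65.

1, 31, 90, 65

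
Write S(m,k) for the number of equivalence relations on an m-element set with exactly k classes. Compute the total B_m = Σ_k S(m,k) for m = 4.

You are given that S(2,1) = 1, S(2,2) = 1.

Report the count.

15

@3  (3,1):1·1+0→1, (3,2):1·2+1→3, (3,3):0·3+1→1
@4  (4,1):1·1+0→1, (4,2):3·2+1→7, (4,3):1·3+3→6, (4,4):0·4+1→1
B_4 = ΣS(4,k) = 1+7+6+1 = 15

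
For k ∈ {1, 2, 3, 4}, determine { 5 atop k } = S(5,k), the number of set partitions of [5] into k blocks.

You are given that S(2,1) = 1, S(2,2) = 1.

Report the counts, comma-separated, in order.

@3  (3,1):1·1+0→1, (3,2):1·2+1→3, (3,3):0·3+1→1
@4  (4,1):1·1+0→1, (4,2):3·2+1→7, (4,3):1·3+3→6, (4,4):0·4+1→1
@5  (5,1):1·1+0→1, (5,2):7·2+1→15, (5,3):6·3+7→25, (5,4):1·4+6→10
Read S(5,1) = 1, S(5,2) = 15, S(5,3) = 25, S(5,4) = 10.

1, 15, 25, 10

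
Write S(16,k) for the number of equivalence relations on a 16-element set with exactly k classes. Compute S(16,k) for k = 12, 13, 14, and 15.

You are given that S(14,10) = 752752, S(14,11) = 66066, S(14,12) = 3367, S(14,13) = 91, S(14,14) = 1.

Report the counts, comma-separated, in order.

[15] T[15,11]:11*66066+752752=1479478 · T[15,12]:12*3367+66066=106470 · T[15,13]:13*91+3367=4550 · T[15,14]:14*1+91=105 · T[15,15]:15*0+1=1
[16] T[16,12]:12*106470+1479478=2757118 · T[16,13]:13*4550+106470=165620 · T[16,14]:14*105+4550=6020 · T[16,15]:15*1+105=120
Read S(16,12) = 2757118, S(16,13) = 165620, S(16,14) = 6020, S(16,15) = 120.

2757118, 165620, 6020, 120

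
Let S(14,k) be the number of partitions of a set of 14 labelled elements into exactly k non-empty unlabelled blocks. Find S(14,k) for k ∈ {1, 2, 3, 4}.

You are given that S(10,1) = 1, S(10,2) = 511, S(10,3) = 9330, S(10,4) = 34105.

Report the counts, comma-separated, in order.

1, 8191, 788970, 10391745

[11] T[11,1]:1*1+0=1 · T[11,2]:2*511+1=1023 · T[11,3]:3*9330+511=28501 · T[11,4]:4*34105+9330=145750
[12] T[12,1]:1*1+0=1 · T[12,2]:2*1023+1=2047 · T[12,3]:3*28501+1023=86526 · T[12,4]:4*145750+28501=611501
[13] T[13,1]:1*1+0=1 · T[13,2]:2*2047+1=4095 · T[13,3]:3*86526+2047=261625 · T[13,4]:4*611501+86526=2532530
[14] T[14,1]:1*1+0=1 · T[14,2]:2*4095+1=8191 · T[14,3]:3*261625+4095=788970 · T[14,4]:4*2532530+261625=10391745
Read S(14,1) = 1, S(14,2) = 8191, S(14,3) = 788970, S(14,4) = 10391745.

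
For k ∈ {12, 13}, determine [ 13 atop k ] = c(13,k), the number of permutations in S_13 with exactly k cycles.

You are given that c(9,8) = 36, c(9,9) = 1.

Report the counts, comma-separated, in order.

r10: T_10,9=9×1+36=45; T_10,10=9×0+1=1
r11: T_11,10=10×1+45=55; T_11,11=10×0+1=1
r12: T_12,11=11×1+55=66; T_12,12=11×0+1=1
r13: T_13,12=12×1+66=78; T_13,13=12×0+1=1
Read c(13,12) = 78, c(13,13) = 1.

78, 1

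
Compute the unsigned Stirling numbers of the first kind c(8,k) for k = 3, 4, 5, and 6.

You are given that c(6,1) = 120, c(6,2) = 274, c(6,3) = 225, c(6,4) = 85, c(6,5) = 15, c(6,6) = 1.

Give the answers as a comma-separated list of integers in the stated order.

13132, 6769, 1960, 322

row 7: T[7][2]=6·274+120=1764  T[7][3]=6·225+274=1624  T[7][4]=6·85+225=735  T[7][5]=6·15+85=175  T[7][6]=6·1+15=21
row 8: T[8][3]=7·1624+1764=13132  T[8][4]=7·735+1624=6769  T[8][5]=7·175+735=1960  T[8][6]=7·21+175=322
Read c(8,3) = 13132, c(8,4) = 6769, c(8,5) = 1960, c(8,6) = 322.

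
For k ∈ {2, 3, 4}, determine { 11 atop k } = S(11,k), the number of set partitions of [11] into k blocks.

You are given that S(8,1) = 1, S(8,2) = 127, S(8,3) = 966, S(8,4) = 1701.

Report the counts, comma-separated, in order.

1023, 28501, 145750

i=9: T(9,1)=0+1·1=1 | T(9,2)=1+2·127=255 | T(9,3)=127+3·966=3025 | T(9,4)=966+4·1701=7770
i=10: T(10,1)=0+1·1=1 | T(10,2)=1+2·255=511 | T(10,3)=255+3·3025=9330 | T(10,4)=3025+4·7770=34105
i=11: T(11,2)=1+2·511=1023 | T(11,3)=511+3·9330=28501 | T(11,4)=9330+4·34105=145750
Read S(11,2) = 1023, S(11,3) = 28501, S(11,4) = 145750.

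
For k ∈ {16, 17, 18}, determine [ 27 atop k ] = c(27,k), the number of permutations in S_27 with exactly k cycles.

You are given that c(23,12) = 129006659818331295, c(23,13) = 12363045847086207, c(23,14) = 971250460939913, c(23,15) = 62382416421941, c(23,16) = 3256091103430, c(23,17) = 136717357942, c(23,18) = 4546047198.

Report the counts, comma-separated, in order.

r24: T_24,13=23×12363045847086207+129006659818331295=413356714301314056; T_24,14=23×971250460939913+12363045847086207=34701806448704206; T_24,15=23×62382416421941+971250460939913=2406046038644556; T_24,16=23×3256091103430+62382416421941=137272511800831; T_24,17=23×136717357942+3256091103430=6400590336096; T_24,18=23×4546047198+136717357942=241276443496
r25: T_25,14=24×34701806448704206+413356714301314056=1246200069070215000; T_25,15=24×2406046038644556+34701806448704206=92446911376173550; T_25,16=24×137272511800831+2406046038644556=5700586321864500; T_25,17=24×6400590336096+137272511800831=290886679867135; T_25,18=24×241276443496+6400590336096=12191224980000
r26: T_26,15=25×92446911376173550+1246200069070215000=3557372853474553750; T_26,16=25×5700586321864500+92446911376173550=234961569422786050; T_26,17=25×290886679867135+5700586321864500=12972753318542875; T_26,18=25×12191224980000+290886679867135=595667304367135
r27: T_27,16=26×234961569422786050+3557372853474553750=9666373658466991050; T_27,17=26×12972753318542875+234961569422786050=572253155704900800; T_27,18=26×595667304367135+12972753318542875=28460103232088385
Read c(27,16) = 9666373658466991050, c(27,17) = 572253155704900800, c(27,18) = 28460103232088385.

9666373658466991050, 572253155704900800, 28460103232088385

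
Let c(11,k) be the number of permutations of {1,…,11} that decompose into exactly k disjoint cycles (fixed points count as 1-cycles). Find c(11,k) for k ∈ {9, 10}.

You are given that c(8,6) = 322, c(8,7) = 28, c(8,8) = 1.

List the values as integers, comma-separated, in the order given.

1320, 55

i=9: T(9,7)=322+8·28=546 | T(9,8)=28+8·1=36 | T(9,9)=1+8·0=1
i=10: T(10,8)=546+9·36=870 | T(10,9)=36+9·1=45 | T(10,10)=1+9·0=1
i=11: T(11,9)=870+10·45=1320 | T(11,10)=45+10·1=55
Read c(11,9) = 1320, c(11,10) = 55.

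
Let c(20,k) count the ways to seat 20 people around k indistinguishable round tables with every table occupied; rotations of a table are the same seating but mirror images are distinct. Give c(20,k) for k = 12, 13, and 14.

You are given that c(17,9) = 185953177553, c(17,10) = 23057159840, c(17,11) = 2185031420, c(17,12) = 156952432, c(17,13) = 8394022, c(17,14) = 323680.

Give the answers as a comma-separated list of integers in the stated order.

@18  (18,10):23057159840·17+185953177553→577924894833, (18,11):2185031420·17+23057159840→60202693980, (18,12):156952432·17+2185031420→4853222764, (18,13):8394022·17+156952432→299650806, (18,14):323680·17+8394022→13896582
@19  (19,11):60202693980·18+577924894833→1661573386473, (19,12):4853222764·18+60202693980→147560703732, (19,13):299650806·18+4853222764→10246937272, (19,14):13896582·18+299650806→549789282
@20  (20,12):147560703732·19+1661573386473→4465226757381, (20,13):10246937272·19+147560703732→342252511900, (20,14):549789282·19+10246937272→20692933630
Read c(20,12) = 4465226757381, c(20,13) = 342252511900, c(20,14) = 20692933630.

4465226757381, 342252511900, 20692933630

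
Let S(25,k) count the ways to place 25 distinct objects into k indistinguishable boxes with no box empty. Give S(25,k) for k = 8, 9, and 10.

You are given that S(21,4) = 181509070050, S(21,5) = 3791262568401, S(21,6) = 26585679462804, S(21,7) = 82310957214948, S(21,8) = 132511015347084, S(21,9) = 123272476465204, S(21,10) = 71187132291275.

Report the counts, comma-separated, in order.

[22] T[22,5]:5*3791262568401+181509070050=19137821912055 · T[22,6]:6*26585679462804+3791262568401=163305339345225 · T[22,7]:7*82310957214948+26585679462804=602762379967440 · T[22,8]:8*132511015347084+82310957214948=1142399079991620 · T[22,9]:9*123272476465204+132511015347084=1241963303533920 · T[22,10]:10*71187132291275+123272476465204=835143799377954
[23] T[23,6]:6*163305339345225+19137821912055=998969857983405 · T[23,7]:7*602762379967440+163305339345225=4382641999117305 · T[23,8]:8*1142399079991620+602762379967440=9741955019900400 · T[23,9]:9*1241963303533920+1142399079991620=12320068811796900 · T[23,10]:10*835143799377954+1241963303533920=9593401297313460
[24] T[24,7]:7*4382641999117305+998969857983405=31677463851804540 · T[24,8]:8*9741955019900400+4382641999117305=82318282158320505 · T[24,9]:9*12320068811796900+9741955019900400=120622574326072500 · T[24,10]:10*9593401297313460+12320068811796900=108254081784931500
[25] T[25,8]:8*82318282158320505+31677463851804540=690223721118368580 · T[25,9]:9*120622574326072500+82318282158320505=1167921451092973005 · T[25,10]:10*108254081784931500+120622574326072500=1203163392175387500
Read S(25,8) = 690223721118368580, S(25,9) = 1167921451092973005, S(25,10) = 1203163392175387500.

690223721118368580, 1167921451092973005, 1203163392175387500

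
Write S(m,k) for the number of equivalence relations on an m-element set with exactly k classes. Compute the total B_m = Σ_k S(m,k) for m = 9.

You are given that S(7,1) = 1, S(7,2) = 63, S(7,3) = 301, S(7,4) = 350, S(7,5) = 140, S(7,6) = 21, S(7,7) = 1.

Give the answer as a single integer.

21147

[8] T[8,1]:1*1+0=1 · T[8,2]:2*63+1=127 · T[8,3]:3*301+63=966 · T[8,4]:4*350+301=1701 · T[8,5]:5*140+350=1050 · T[8,6]:6*21+140=266 · T[8,7]:7*1+21=28 · T[8,8]:8*0+1=1
[9] T[9,1]:1*1+0=1 · T[9,2]:2*127+1=255 · T[9,3]:3*966+127=3025 · T[9,4]:4*1701+966=7770 · T[9,5]:5*1050+1701=6951 · T[9,6]:6*266+1050=2646 · T[9,7]:7*28+266=462 · T[9,8]:8*1+28=36 · T[9,9]:9*0+1=1
B_9 = ΣS(9,k) = 1+255+3025+7770+6951+2646+462+36+1 = 21147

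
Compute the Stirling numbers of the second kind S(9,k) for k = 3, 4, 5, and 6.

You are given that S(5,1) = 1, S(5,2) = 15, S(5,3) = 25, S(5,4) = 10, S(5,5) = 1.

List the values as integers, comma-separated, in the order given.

3025, 7770, 6951, 2646

[6] T[6,1]:1*1+0=1 · T[6,2]:2*15+1=31 · T[6,3]:3*25+15=90 · T[6,4]:4*10+25=65 · T[6,5]:5*1+10=15 · T[6,6]:6*0+1=1
[7] T[7,1]:1*1+0=1 · T[7,2]:2*31+1=63 · T[7,3]:3*90+31=301 · T[7,4]:4*65+90=350 · T[7,5]:5*15+65=140 · T[7,6]:6*1+15=21
[8] T[8,2]:2*63+1=127 · T[8,3]:3*301+63=966 · T[8,4]:4*350+301=1701 · T[8,5]:5*140+350=1050 · T[8,6]:6*21+140=266
[9] T[9,3]:3*966+127=3025 · T[9,4]:4*1701+966=7770 · T[9,5]:5*1050+1701=6951 · T[9,6]:6*266+1050=2646
Read S(9,3) = 3025, S(9,4) = 7770, S(9,5) = 6951, S(9,6) = 2646.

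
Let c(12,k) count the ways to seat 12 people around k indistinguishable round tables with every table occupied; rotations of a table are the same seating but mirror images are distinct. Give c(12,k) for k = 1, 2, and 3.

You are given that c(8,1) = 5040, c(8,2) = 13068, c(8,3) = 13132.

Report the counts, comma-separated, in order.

i=9: T(9,1)=0+8·5040=40320 | T(9,2)=5040+8·13068=109584 | T(9,3)=13068+8·13132=118124
i=10: T(10,1)=0+9·40320=362880 | T(10,2)=40320+9·109584=1026576 | T(10,3)=109584+9·118124=1172700
i=11: T(11,1)=0+10·362880=3628800 | T(11,2)=362880+10·1026576=10628640 | T(11,3)=1026576+10·1172700=12753576
i=12: T(12,1)=0+11·3628800=39916800 | T(12,2)=3628800+11·10628640=120543840 | T(12,3)=10628640+11·12753576=150917976
Read c(12,1) = 39916800, c(12,2) = 120543840, c(12,3) = 150917976.

39916800, 120543840, 150917976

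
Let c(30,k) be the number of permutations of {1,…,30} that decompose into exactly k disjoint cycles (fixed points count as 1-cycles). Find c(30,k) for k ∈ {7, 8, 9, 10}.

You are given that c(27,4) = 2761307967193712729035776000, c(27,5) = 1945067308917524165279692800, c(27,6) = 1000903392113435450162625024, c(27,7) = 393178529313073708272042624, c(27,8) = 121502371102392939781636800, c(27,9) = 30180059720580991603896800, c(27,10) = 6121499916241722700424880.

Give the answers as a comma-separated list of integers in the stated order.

11139316913434780466101123891200, 3674201658710345201899117607040, 981347603630155088295475765440, 215760462268683520394805979744

i=28: T(28,5)=2761307967193712729035776000+27·1945067308917524165279692800=55278125307966865191587481600 | T(28,6)=1945067308917524165279692800+27·1000903392113435450162625024=28969458895980281319670568448 | T(28,7)=1000903392113435450162625024+27·393178529313073708272042624=11616723683566425573507775872 | T(28,8)=393178529313073708272042624+27·121502371102392939781636800=3673742549077683082376236224 | T(28,9)=121502371102392939781636800+27·30180059720580991603896800=936363983558079713086850400 | T(28,10)=30180059720580991603896800+27·6121499916241722700424880=195460557459107504515368560
i=29: T(29,6)=55278125307966865191587481600+28·28969458895980281319670568448=866422974395414742142363398144 | T(29,7)=28969458895980281319670568448+28·11616723683566425573507775872=354237722035840197377888292864 | T(29,8)=11616723683566425573507775872+28·3673742549077683082376236224=114481515057741551880042390144 | T(29,9)=3673742549077683082376236224+28·936363983558079713086850400=29891934088703915048808047424 | T(29,10)=936363983558079713086850400+28·195460557459107504515368560=6409259592413089839517170080
i=30: T(30,7)=866422974395414742142363398144+29·354237722035840197377888292864=11139316913434780466101123891200 | T(30,8)=354237722035840197377888292864+29·114481515057741551880042390144=3674201658710345201899117607040 | T(30,9)=114481515057741551880042390144+29·29891934088703915048808047424=981347603630155088295475765440 | T(30,10)=29891934088703915048808047424+29·6409259592413089839517170080=215760462268683520394805979744
Read c(30,7) = 11139316913434780466101123891200, c(30,8) = 3674201658710345201899117607040, c(30,9) = 981347603630155088295475765440, c(30,10) = 215760462268683520394805979744.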